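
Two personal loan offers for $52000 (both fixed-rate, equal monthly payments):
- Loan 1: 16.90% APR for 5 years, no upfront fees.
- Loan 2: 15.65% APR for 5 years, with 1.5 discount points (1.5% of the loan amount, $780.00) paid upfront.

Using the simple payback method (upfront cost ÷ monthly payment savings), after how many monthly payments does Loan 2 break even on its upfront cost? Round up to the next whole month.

Loan 1: at 16.90% the monthly rate is 0.0140833, so the payment is 52,000 × 0.0140833 / (1 − 1.0140833^−60) = $1,289.54.
Loan 2: monthly rate = 15.65%/12 = 0.0130417; payment = 52,000 × 0.0130417 / (1 − (1+0.0130417)^−60) = $1,254.89.
Monthly savings = $1,289.54 − $1,254.89 = $34.65.
Break-even = $780.00 / $34.65 = 22.51 → 23 months.

23 months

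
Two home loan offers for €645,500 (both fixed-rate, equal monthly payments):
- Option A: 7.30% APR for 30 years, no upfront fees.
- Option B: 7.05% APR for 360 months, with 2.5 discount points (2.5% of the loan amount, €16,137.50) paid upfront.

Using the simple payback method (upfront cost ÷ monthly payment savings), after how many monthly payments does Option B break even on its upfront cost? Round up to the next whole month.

148 months

Option A: monthly rate = 7.3%/12 = 0.0060833; payment = 645,500 × 0.0060833 / (1 − (1+0.0060833)^−360) = €4,425.36.
Option B: at 7.05% the monthly rate is 0.0058750, so the payment is 645,500 × 0.0058750 / (1 − 1.0058750^−360) = €4,316.23.
Monthly savings = €4,425.36 − €4,316.23 = €109.13.
Break-even = €16,137.50 / €109.13 = 147.87 → 148 months.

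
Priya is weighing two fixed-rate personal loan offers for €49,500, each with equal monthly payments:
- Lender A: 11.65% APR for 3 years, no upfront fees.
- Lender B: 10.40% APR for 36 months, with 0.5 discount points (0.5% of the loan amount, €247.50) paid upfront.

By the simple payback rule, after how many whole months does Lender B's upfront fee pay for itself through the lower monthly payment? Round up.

Lender A: monthly rate = 11.65%/12 = 0.0097083; payment = 49,500 × 0.0097083 / (1 − (1+0.0097083)^−36) = €1,635.85.
Lender B: monthly rate = 10.4%/12 = 0.0086667; payment = 49,500 × 0.0086667 / (1 − (1+0.0086667)^−36) = €1,606.54.
Monthly savings = €1,635.85 − €1,606.54 = €29.31.
Break-even = €247.50 / €29.31 = 8.44 → 9 months.

9 months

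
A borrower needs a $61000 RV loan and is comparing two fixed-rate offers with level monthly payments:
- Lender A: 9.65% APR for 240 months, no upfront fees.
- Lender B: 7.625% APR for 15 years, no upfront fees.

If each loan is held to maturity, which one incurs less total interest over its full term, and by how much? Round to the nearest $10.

Lender B by $35,330

Lender A: at 9.65% the monthly rate is 0.0080417, so the payment is 61,000 × 0.0080417 / (1 − 1.0080417^−240) = $574.59.
Total interest on Lender A = 240 × $574.59 − $61,000 = $76,901.60.
Lender B: monthly rate = 7.625%/12 = 0.0063542; payment = 61,000 × 0.0063542 / (1 − (1+0.0063542)^−180) = $569.82.
Total interest on Lender B = 180 × $569.82 − $61,000 = $41,567.60.
Lender B is lower by $35,334.00.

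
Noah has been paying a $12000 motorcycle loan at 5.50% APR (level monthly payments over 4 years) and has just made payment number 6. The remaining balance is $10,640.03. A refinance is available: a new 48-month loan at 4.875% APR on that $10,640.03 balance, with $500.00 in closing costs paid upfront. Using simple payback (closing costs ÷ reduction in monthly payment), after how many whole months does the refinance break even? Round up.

15 months

Current payment = 12,000 × 5.5%/12 / (1 − (1+0.0045833)^−48) = $279.08.
Refinanced payment = 10,640.03 × 0.0040625 / (1 − (1+0.0040625)^−48) = $244.43.
Monthly savings = $279.08 − $244.43 = $34.65.
Break-even = $500.00 / $34.65 = 14.43 → 15 months.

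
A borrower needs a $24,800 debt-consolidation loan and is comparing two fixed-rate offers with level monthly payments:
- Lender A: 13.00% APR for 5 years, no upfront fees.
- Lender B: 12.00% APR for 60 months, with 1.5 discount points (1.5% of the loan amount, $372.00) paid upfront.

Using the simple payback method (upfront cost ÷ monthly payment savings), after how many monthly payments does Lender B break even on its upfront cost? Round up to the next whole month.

Lender A: at 13.00% the monthly rate is 0.0108333, so the payment is 24,800 × 0.0108333 / (1 − 1.0108333^−60) = $564.28.
Lender B: monthly rate = 12%/12 = 0.0100000; payment = 24,800 × 0.0100000 / (1 − (1+0.0100000)^−60) = $551.66.
Monthly savings = $564.28 − $551.66 = $12.62.
Break-even = $372.00 / $12.62 = 29.48 → 30 months.

30 months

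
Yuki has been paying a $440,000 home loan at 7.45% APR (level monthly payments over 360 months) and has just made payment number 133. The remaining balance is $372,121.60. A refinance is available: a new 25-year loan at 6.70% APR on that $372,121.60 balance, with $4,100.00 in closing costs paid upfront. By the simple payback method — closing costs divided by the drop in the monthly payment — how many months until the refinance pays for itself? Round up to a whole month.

9 months

Current payment = 440,000 × 7.45%/12 / (1 − (1+0.0062083)^−360) = $3,061.49.
Refinanced payment = 372,121.60 × 0.0055833 / (1 − (1+0.0055833)^−300) = $2,559.29.
Monthly savings = $3,061.49 − $2,559.29 = $502.20.
Break-even = $4,100.00 / $502.20 = 8.16 → 9 months.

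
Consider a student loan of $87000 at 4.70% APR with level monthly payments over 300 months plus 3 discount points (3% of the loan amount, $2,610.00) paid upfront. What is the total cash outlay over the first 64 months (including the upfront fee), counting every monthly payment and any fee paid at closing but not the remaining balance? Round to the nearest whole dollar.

$34,194

Monthly rate = 4.7%/12 = 0.0039167; payment = 87,000 × 0.0039167 / (1 − (1+0.0039167)^−300) = $493.50.
Total outlay = 64 × $493.50 + $2,610.00 = $34,194.00.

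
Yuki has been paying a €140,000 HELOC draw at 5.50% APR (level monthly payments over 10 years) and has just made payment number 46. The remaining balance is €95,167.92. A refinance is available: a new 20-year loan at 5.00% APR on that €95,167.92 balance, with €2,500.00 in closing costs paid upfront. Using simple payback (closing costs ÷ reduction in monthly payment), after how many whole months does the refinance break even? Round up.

3 months

Current payment = 140,000 × 5.5%/12 / (1 − (1+0.0045833)^−120) = €1,519.37.
Refinanced payment = 95,167.92 × 0.0041667 / (1 − (1+0.0041667)^−240) = €628.07.
Monthly savings = €1,519.37 − €628.07 = €891.30.
Break-even = €2,500.00 / €891.30 = 2.80 → 3 months.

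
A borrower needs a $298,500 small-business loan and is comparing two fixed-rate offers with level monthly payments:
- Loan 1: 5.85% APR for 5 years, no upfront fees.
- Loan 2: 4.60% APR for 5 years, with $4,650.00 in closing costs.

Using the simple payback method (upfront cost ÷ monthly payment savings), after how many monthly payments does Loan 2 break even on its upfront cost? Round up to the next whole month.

28 months

Loan 1: monthly rate = 5.85%/12 = 0.0048750; payment = 298,500 × 0.0048750 / (1 − (1+0.0048750)^−60) = $5,750.04.
Loan 2: at 4.60% the monthly rate is 0.0038333, so the payment is 298,500 × 0.0038333 / (1 − 1.0038333^−60) = $5,578.52.
Monthly savings = $5,750.04 − $5,578.52 = $171.52.
Break-even = $4,650.00 / $171.52 = 27.11 → 28 months.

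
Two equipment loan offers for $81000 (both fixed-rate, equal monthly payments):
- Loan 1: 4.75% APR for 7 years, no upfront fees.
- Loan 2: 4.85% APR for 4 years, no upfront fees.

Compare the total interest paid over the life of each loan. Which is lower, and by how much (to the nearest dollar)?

Loan 1: monthly rate = 4.75%/12 = 0.0039583; payment = 81,000 × 0.0039583 / (1 − (1+0.0039583)^−84) = $1,135.36.
Total interest on Loan 1 = 84 × $1,135.36 − $81,000 = $14,370.24.
Loan 2: at 4.85% the monthly rate is 0.0040417, so the payment is 81,000 × 0.0040417 / (1 − 1.0040417^−48) = $1,859.87.
Total interest on Loan 2 = 48 × $1,859.87 − $81,000 = $8,273.76.
Loan 2 is lower by $6,096.48.

Loan 2 by $6,096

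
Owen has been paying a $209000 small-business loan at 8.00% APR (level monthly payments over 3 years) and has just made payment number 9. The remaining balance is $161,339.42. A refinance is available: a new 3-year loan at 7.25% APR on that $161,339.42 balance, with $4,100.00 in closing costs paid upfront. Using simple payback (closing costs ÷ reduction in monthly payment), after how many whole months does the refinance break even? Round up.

Current payment = 209,000 × 8%/12 / (1 − (1+0.0066667)^−36) = $6,549.30.
Refinanced payment = 161,339.42 × 0.0060417 / (1 − (1+0.0060417)^−36) = $5,000.16.
Monthly savings = $6,549.30 − $5,000.16 = $1,549.14.
Break-even = $4,100.00 / $1,549.14 = 2.65 → 3 months.

3 months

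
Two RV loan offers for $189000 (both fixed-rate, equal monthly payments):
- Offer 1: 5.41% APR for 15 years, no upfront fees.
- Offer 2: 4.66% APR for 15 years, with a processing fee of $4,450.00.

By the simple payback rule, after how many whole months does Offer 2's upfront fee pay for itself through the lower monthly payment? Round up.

61 months

Offer 1: at 5.41% the monthly rate is 0.0045083, so the payment is 189,000 × 0.0045083 / (1 − 1.0045083^−180) = $1,535.28.
Offer 2: monthly rate = 4.66%/12 = 0.0038833; payment = 189,000 × 0.0038833 / (1 − (1+0.0038833)^−180) = $1,461.34.
Monthly savings = $1,535.28 − $1,461.34 = $73.94.
Break-even = $4,450.00 / $73.94 = 60.18 → 61 months.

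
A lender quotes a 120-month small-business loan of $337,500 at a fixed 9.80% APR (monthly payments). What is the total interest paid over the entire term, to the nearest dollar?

Monthly rate = 9.8%/12 = 0.0081667; payment = 337,500 × 0.0081667 / (1 − (1+0.0081667)^−120) = $4,422.79.
Total paid = 120 × $4,422.79 = $530,734.80; interest = $530,734.80 − $337,500 = $193,234.80.

$193,235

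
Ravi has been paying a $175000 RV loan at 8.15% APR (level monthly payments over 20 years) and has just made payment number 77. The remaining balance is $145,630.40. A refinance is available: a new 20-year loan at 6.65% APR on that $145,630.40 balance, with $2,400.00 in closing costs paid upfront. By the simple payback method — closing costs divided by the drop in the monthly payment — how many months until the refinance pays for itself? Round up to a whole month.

7 months

Current payment = 175,000 × 8.15%/12 / (1 − (1+0.0067917)^−240) = $1,480.15.
Refinanced payment = 145,630.40 × 0.0055417 / (1 − (1+0.0055417)^−240) = $1,098.68.
Monthly savings = $1,480.15 − $1,098.68 = $381.47.
Break-even = $2,400.00 / $381.47 = 6.29 → 7 months.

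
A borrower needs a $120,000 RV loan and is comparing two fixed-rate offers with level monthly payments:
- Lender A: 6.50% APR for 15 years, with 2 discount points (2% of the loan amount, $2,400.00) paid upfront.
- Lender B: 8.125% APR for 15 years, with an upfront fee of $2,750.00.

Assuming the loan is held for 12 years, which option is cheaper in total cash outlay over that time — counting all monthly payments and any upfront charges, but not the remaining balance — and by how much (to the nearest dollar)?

Lender A by $16,209

Lender A: monthly rate = 6.5%/12 = 0.0054167; payment = 120,000 × 0.0054167 / (1 − (1+0.0054167)^−180) = $1,045.33.
Lender B: at 8.125% the monthly rate is 0.0067708, so the payment is 120,000 × 0.0067708 / (1 − 1.0067708^−180) = $1,155.46.
Over 144 months: Lender A costs 144 × $1,045.33 + $2,400.00 = $152,927.52; Lender B costs 144 × $1,155.46 + $2,750.00 = $169,136.24.
Lender A is cheaper by $169,136.24 − $152,927.52 = $16,208.72.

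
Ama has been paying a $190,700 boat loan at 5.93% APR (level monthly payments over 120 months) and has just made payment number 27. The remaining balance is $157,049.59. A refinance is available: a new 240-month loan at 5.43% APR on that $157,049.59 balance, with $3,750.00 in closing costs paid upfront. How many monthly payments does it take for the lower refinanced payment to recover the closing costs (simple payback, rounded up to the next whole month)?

4 months

Current payment = 190,700 × 5.93%/12 / (1 − (1+0.0049417)^−120) = $2,110.46.
Refinanced payment = 157,049.59 × 0.0045250 / (1 − (1+0.0045250)^−240) = $1,074.12.
Monthly savings = $2,110.46 − $1,074.12 = $1,036.34.
Break-even = $3,750.00 / $1,036.34 = 3.62 → 4 months.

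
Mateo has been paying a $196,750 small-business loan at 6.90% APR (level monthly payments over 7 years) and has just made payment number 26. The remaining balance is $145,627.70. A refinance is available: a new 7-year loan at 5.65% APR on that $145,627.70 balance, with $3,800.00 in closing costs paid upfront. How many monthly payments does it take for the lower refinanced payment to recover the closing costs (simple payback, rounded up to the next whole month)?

5 months

Current payment = 196,750 × 6.9%/12 / (1 − (1+0.0057500)^−84) = $2,959.88.
Refinanced payment = 145,627.70 × 0.0047083 / (1 − (1+0.0047083)^−84) = $2,103.06.
Monthly savings = $2,959.88 − $2,103.06 = $856.82.
Break-even = $3,800.00 / $856.82 = 4.44 → 5 months.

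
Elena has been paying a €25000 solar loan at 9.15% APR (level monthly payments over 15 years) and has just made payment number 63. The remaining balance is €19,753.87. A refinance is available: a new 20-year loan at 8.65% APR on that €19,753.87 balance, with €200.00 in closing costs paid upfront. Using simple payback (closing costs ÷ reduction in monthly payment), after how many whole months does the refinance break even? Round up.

3 months

Current payment = 25,000 × 9.15%/12 / (1 − (1+0.0076250)^−180) = €255.80.
Refinanced payment = 19,753.87 × 0.0072083 / (1 − (1+0.0072083)^−240) = €173.31.
Monthly savings = €255.80 − €173.31 = €82.49.
Break-even = €200.00 / €82.49 = 2.42 → 3 months.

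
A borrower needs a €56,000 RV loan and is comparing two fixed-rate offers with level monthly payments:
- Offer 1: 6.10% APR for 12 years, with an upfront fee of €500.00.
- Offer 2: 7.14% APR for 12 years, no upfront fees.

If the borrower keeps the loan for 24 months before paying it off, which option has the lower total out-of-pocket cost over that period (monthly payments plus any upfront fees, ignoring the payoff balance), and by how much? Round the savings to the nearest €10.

Offer 1: monthly rate = 6.1%/12 = 0.0050833; payment = 56,000 × 0.0050833 / (1 − (1+0.0050833)^−144) = €549.38.
Offer 2: monthly rate = 7.14%/12 = 0.0059500; payment = 56,000 × 0.0059500 / (1 − (1+0.0059500)^−144) = €580.08.
Over 24 months: Offer 1 costs 24 × €549.38 + €500.00 = €13,685.12; Offer 2 costs 24 × €580.08 = €13,921.92.
Offer 1 is cheaper by €13,921.92 − €13,685.12 = €236.80.

Offer 1 by €240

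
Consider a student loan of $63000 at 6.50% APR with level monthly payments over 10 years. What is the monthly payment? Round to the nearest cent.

At 6.50% the monthly rate is 0.0054167, so the payment is 63,000 × 0.0054167 / (1 − 1.0054167^−120) = $715.35.

$715.35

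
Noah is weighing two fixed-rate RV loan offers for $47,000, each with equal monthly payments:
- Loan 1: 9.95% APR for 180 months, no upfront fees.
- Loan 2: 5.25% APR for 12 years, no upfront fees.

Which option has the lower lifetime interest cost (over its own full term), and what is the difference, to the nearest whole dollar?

Loan 1: monthly rate = 9.95%/12 = 0.0082917; payment = 47,000 × 0.0082917 / (1 − (1+0.0082917)^−180) = $503.63.
Total interest on Loan 1 = 180 × $503.63 − $47,000 = $43,653.40.
Loan 2: monthly rate = 5.25%/12 = 0.0043750; payment = 47,000 × 0.0043750 / (1 − (1+0.0043750)^−144) = $440.62.
Total interest on Loan 2 = 144 × $440.62 − $47,000 = $16,449.28.
Loan 2 is lower by $27,204.12.

Loan 2 by $27,204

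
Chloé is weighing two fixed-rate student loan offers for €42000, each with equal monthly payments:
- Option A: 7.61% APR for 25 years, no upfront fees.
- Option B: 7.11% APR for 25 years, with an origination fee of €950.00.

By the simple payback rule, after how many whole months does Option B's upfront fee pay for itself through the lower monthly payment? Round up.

Option A: monthly rate = 7.61%/12 = 0.0063417; payment = 42,000 × 0.0063417 / (1 − (1+0.0063417)^−300) = €313.39.
Option B: at 7.11% the monthly rate is 0.0059250, so the payment is 42,000 × 0.0059250 / (1 − 1.0059250^−300) = €299.80.
Monthly savings = €313.39 − €299.80 = €13.59.
Break-even = €950.00 / €13.59 = 69.90 → 70 months.

70 months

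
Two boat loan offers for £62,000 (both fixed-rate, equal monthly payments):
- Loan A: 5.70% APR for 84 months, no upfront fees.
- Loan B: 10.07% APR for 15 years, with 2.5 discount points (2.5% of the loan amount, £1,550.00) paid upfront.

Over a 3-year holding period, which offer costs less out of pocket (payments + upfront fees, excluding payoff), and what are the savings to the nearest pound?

Loan B by £6,655

Loan A: at 5.70% the monthly rate is 0.0047500, so the payment is 62,000 × 0.0047500 / (1 − 1.0047500^−84) = £896.84.
Loan B: at 10.07% the monthly rate is 0.0083917, so the payment is 62,000 × 0.0083917 / (1 − 1.0083917^−180) = £668.91.
Over 36 months: Loan A costs 36 × £896.84 = £32,286.24; Loan B costs 36 × £668.91 + £1,550.00 = £25,630.76.
Loan B is cheaper by £32,286.24 − £25,630.76 = £6,655.48.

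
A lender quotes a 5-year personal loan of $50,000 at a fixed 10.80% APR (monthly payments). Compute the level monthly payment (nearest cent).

$1,082.14

At 10.80% the monthly rate is 0.0090000, so the payment is 50,000 × 0.0090000 / (1 − 1.0090000^−60) = $1,082.14.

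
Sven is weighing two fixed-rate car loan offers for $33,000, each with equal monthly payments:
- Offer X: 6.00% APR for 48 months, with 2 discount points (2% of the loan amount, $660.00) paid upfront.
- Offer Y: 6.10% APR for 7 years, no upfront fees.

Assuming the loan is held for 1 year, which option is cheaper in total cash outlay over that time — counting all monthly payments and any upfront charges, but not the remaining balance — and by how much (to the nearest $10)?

Offer X: monthly rate = 6%/12 = 0.0050000; payment = 33,000 × 0.0050000 / (1 − (1+0.0050000)^−48) = $775.01.
Offer Y: monthly rate = 6.1%/12 = 0.0050833; payment = 33,000 × 0.0050833 / (1 − (1+0.0050833)^−84) = $483.67.
Over 12 months: Offer X costs 12 × $775.01 + $660.00 = $9,960.12; Offer Y costs 12 × $483.67 = $5,804.04.
Offer Y is cheaper by $9,960.12 − $5,804.04 = $4,156.08.

Offer Y by $4,160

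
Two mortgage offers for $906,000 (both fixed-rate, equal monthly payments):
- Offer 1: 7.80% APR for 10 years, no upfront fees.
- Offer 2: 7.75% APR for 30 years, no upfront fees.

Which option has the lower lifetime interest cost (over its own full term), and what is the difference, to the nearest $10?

Offer 1 by $1,029,040

Offer 1: at 7.80% the monthly rate is 0.0065000, so the payment is 906,000 × 0.0065000 / (1 − 1.0065000^−120) = $10,896.77.
Total interest on Offer 1 = 120 × $10,896.77 − $906,000 = $401,612.40.
Offer 2: at 7.75% the monthly rate is 0.0064583, so the payment is 906,000 × 0.0064583 / (1 − 1.0064583^−360) = $6,490.69.
Total interest on Offer 2 = 360 × $6,490.69 − $906,000 = $1,430,648.40.
Offer 1 is lower by $1,029,036.00.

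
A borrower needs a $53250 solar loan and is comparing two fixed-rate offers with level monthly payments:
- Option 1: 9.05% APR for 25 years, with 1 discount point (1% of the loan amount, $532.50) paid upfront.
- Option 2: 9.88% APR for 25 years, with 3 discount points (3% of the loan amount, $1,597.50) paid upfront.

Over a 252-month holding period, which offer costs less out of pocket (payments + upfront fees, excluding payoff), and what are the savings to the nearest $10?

Option 1 by $8,800

Option 1: monthly rate = 9.05%/12 = 0.0075417; payment = 53,250 × 0.0075417 / (1 − (1+0.0075417)^−300) = $448.70.
Option 2: monthly rate = 9.88%/12 = 0.0082333; payment = 53,250 × 0.0082333 / (1 − (1+0.0082333)^−300) = $479.39.
Over 252 months: Option 1 costs 252 × $448.70 + $532.50 = $113,604.90; Option 2 costs 252 × $479.39 + $1,597.50 = $122,403.78.
Option 1 is cheaper by $122,403.78 − $113,604.90 = $8,798.88.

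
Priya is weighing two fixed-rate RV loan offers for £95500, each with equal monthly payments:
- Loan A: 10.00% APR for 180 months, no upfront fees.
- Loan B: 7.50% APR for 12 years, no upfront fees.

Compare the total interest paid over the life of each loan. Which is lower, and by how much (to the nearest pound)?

Loan B by £39,610

Loan A: at 10.00% the monthly rate is 0.0083333, so the payment is 95,500 × 0.0083333 / (1 − 1.0083333^−180) = £1,026.25.
Total interest on Loan A = 180 × £1,026.25 − £95,500 = £89,225.00.
Loan B: monthly rate = 7.5%/12 = 0.0062500; payment = 95,500 × 0.0062500 / (1 − (1+0.0062500)^−144) = £1,007.74.
Total interest on Loan B = 144 × £1,007.74 − £95,500 = £49,614.56.
Loan B is lower by £39,610.44.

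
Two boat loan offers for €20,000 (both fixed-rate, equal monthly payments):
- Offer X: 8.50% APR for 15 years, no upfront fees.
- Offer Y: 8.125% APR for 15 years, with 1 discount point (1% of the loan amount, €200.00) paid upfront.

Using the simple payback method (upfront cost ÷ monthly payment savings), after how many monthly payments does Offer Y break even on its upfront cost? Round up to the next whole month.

46 months

Offer X: at 8.50% the monthly rate is 0.0070833, so the payment is 20,000 × 0.0070833 / (1 − 1.0070833^−180) = €196.95.
Offer Y: at 8.125% the monthly rate is 0.0067708, so the payment is 20,000 × 0.0067708 / (1 − 1.0067708^−180) = €192.58.
Monthly savings = €196.95 − €192.58 = €4.37.
Break-even = €200.00 / €4.37 = 45.77 → 46 months.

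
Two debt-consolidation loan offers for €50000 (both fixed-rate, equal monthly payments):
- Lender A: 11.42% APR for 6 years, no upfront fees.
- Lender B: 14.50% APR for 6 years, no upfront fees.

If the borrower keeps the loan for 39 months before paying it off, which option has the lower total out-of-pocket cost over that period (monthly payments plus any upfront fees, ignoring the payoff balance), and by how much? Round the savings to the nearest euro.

Lender A by €3,168

Lender A: monthly rate = 11.42%/12 = 0.0095167; payment = 50,000 × 0.0095167 / (1 − (1+0.0095167)^−72) = €962.49.
Lender B: at 14.50% the monthly rate is 0.0120833, so the payment is 50,000 × 0.0120833 / (1 − 1.0120833^−72) = €1,043.72.
Over 39 months: Lender A costs 39 × €962.49 = €37,537.11; Lender B costs 39 × €1,043.72 = €40,705.08.
Lender A is cheaper by €40,705.08 − €37,537.11 = €3,167.97.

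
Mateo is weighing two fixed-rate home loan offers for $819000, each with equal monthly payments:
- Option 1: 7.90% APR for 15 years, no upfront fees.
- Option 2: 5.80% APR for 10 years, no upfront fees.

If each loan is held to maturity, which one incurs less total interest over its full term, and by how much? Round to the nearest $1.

Option 1: at 7.90% the monthly rate is 0.0065833, so the payment is 819,000 × 0.0065833 / (1 − 1.0065833^−180) = $7,779.58.
Total interest on Option 1 = 180 × $7,779.58 − $819,000 = $581,324.40.
Option 2: at 5.80% the monthly rate is 0.0048333, so the payment is 819,000 × 0.0048333 / (1 − 1.0048333^−120) = $9,010.54.
Total interest on Option 2 = 120 × $9,010.54 − $819,000 = $262,264.80.
Option 2 is lower by $319,059.60.

Option 2 by $319,060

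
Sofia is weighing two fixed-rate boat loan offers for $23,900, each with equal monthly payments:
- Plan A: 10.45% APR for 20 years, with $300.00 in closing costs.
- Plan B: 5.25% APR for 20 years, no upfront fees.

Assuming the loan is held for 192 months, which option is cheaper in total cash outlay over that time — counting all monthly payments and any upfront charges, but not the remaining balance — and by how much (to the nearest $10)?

Plan A: at 10.45% the monthly rate is 0.0087083, so the payment is 23,900 × 0.0087083 / (1 − 1.0087083^−240) = $237.81.
Plan B: monthly rate = 5.25%/12 = 0.0043750; payment = 23,900 × 0.0043750 / (1 − (1+0.0043750)^−240) = $161.05.
Over 192 months: Plan A costs 192 × $237.81 + $300.00 = $45,959.52; Plan B costs 192 × $161.05 = $30,921.60.
Plan B is cheaper by $45,959.52 − $30,921.60 = $15,037.92.

Plan B by $15,040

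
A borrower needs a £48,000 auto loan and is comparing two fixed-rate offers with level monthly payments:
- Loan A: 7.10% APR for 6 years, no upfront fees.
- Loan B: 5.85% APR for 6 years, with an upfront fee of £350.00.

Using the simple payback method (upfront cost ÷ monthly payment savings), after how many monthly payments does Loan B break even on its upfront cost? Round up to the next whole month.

Loan A: at 7.10% the monthly rate is 0.0059167, so the payment is 48,000 × 0.0059167 / (1 − 1.0059167^−72) = £820.66.
Loan B: at 5.85% the monthly rate is 0.0048750, so the payment is 48,000 × 0.0048750 / (1 − 1.0048750^−72) = £792.10.
Monthly savings = £820.66 − £792.10 = £28.56.
Break-even = £350.00 / £28.56 = 12.25 → 13 months.

13 months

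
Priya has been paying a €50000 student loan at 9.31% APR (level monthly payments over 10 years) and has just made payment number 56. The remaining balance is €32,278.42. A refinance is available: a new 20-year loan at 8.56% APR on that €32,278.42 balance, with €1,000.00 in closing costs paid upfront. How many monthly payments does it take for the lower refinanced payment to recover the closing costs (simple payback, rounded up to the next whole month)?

Current payment = 50,000 × 9.31%/12 / (1 − (1+0.0077583)^−120) = €641.80.
Refinanced payment = 32,278.42 × 0.0071333 / (1 − (1+0.0071333)^−240) = €281.35.
Monthly savings = €641.80 − €281.35 = €360.45.
Break-even = €1,000.00 / €360.45 = 2.77 → 3 months.

3 months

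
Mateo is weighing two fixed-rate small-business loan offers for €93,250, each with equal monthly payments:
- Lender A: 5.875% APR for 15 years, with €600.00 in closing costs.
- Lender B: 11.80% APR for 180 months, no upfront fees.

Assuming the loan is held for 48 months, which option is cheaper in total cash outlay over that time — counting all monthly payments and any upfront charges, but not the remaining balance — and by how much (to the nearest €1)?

Lender A by €15,076

Lender A: monthly rate = 5.875%/12 = 0.0048958; payment = 93,250 × 0.0048958 / (1 − (1+0.0048958)^−180) = €780.61.
Lender B: monthly rate = 11.8%/12 = 0.0098333; payment = 93,250 × 0.0098333 / (1 − (1+0.0098333)^−180) = €1,107.19.
Over 48 months: Lender A costs 48 × €780.61 + €600.00 = €38,069.28; Lender B costs 48 × €1,107.19 = €53,145.12.
Lender A is cheaper by €53,145.12 − €38,069.28 = €15,075.84.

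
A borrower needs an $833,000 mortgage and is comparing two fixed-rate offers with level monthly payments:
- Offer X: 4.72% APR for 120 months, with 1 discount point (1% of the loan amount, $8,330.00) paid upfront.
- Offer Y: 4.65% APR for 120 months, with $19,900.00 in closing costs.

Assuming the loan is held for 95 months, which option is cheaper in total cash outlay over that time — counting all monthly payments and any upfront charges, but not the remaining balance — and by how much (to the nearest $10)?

Offer X: at 4.72% the monthly rate is 0.0039333, so the payment is 833,000 × 0.0039333 / (1 − 1.0039333^−120) = $8,721.69.
Offer Y: at 4.65% the monthly rate is 0.0038750, so the payment is 833,000 × 0.0038750 / (1 − 1.0038750^−120) = $8,693.44.
Over 95 months: Offer X costs 95 × $8,721.69 + $8,330.00 = $836,890.55; Offer Y costs 95 × $8,693.44 + $19,900.00 = $845,776.80.
Offer X is cheaper by $845,776.80 − $836,890.55 = $8,886.25.

Offer X by $8,890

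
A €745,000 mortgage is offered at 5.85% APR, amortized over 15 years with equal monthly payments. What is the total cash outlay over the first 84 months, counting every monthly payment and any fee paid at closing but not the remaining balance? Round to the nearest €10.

€523,030

Monthly rate = 5.85%/12 = 0.0048750; payment = 745,000 × 0.0048750 / (1 − (1+0.0048750)^−180) = €6,226.52.
Total outlay = 84 × €6,226.52 = €523,027.68.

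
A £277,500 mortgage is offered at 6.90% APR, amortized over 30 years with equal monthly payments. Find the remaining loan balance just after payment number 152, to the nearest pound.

With monthly rate i = 6.9%/12 = 0.0057500, the balance after k of n payments is P · [(1+i)^n − (1+i)^k] / [(1+i)^n − 1].
(1+0.0057500)^360 = 7.87797952 and (1+0.0057500)^152 = 2.39048635, so the balance is 277,500 × (7.87797952 − 2.39048635) / (7.87797952 − 1) = £221,399.23.

£221,399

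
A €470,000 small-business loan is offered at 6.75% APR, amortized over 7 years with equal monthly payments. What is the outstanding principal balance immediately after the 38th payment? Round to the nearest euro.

With monthly rate i = 6.75%/12 = 0.0056250, the balance after k of n payments is P · [(1+i)^n − (1+i)^k] / [(1+i)^n − 1].
(1+0.0056250)^84 = 1.60187698 and (1+0.0056250)^38 = 1.23757160, so the balance is 470,000 × (1.60187698 − 1.23757160) / (1.60187698 − 1) = €284,482.60.

€284,483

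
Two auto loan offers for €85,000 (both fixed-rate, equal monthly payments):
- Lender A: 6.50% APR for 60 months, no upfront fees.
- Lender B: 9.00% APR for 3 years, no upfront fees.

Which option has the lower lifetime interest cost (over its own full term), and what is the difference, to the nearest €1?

Lender B by €2,480

Lender A: at 6.50% the monthly rate is 0.0054167, so the payment is 85,000 × 0.0054167 / (1 − 1.0054167^−60) = €1,663.12.
Total interest on Lender A = 60 × €1,663.12 − €85,000 = €14,787.20.
Lender B: monthly rate = 9%/12 = 0.0075000; payment = 85,000 × 0.0075000 / (1 − (1+0.0075000)^−36) = €2,702.98.
Total interest on Lender B = 36 × €2,702.98 − €85,000 = €12,307.28.
Lender B is lower by €2,479.92.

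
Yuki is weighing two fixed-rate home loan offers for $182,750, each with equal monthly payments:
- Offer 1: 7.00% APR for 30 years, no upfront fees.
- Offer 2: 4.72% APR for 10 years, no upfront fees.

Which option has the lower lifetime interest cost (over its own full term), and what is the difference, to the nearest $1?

Offer 1: monthly rate = 7%/12 = 0.0058333; payment = 182,750 × 0.0058333 / (1 − (1+0.0058333)^−360) = $1,215.84.
Total interest on Offer 1 = 360 × $1,215.84 − $182,750 = $254,952.40.
Offer 2: at 4.72% the monthly rate is 0.0039333, so the payment is 182,750 × 0.0039333 / (1 − 1.0039333^−120) = $1,913.43.
Total interest on Offer 2 = 120 × $1,913.43 − $182,750 = $46,861.60.
Offer 2 is lower by $208,090.80.

Offer 2 by $208,091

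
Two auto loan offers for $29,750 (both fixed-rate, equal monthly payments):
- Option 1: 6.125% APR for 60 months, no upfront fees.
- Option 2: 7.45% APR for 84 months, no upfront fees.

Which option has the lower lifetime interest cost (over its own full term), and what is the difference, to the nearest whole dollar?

Option 1: at 6.125% the monthly rate is 0.0051042, so the payment is 29,750 × 0.0051042 / (1 − 1.0051042^−60) = $576.88.
Total interest on Option 1 = 60 × $576.88 − $29,750 = $4,862.80.
Option 2: at 7.45% the monthly rate is 0.0062083, so the payment is 29,750 × 0.0062083 / (1 − 1.0062083^−84) = $455.58.
Total interest on Option 2 = 84 × $455.58 − $29,750 = $8,518.72.
Option 1 is lower by $3,655.92.

Option 1 by $3,656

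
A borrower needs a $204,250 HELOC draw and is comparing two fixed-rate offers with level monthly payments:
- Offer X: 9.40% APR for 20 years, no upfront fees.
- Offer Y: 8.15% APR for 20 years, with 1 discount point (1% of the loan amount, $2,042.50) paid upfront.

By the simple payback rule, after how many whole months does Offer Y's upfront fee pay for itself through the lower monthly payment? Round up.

Offer X: at 9.40% the monthly rate is 0.0078333, so the payment is 204,250 × 0.0078333 / (1 − 1.0078333^−240) = $1,890.56.
Offer Y: monthly rate = 8.15%/12 = 0.0067917; payment = 204,250 × 0.0067917 / (1 − (1+0.0067917)^−240) = $1,727.55.
Monthly savings = $1,890.56 − $1,727.55 = $163.01.
Break-even = $2,042.50 / $163.01 = 12.53 → 13 months.

13 months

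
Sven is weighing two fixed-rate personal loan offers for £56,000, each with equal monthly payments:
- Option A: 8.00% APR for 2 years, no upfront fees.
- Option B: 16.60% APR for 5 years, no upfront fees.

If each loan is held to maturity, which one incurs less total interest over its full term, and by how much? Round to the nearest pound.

Option A: at 8.00% the monthly rate is 0.0066667, so the payment is 56,000 × 0.0066667 / (1 − 1.0066667^−24) = £2,532.73.
Total interest on Option A = 24 × £2,532.73 − £56,000 = £4,785.52.
Option B: at 16.60% the monthly rate is 0.0138333, so the payment is 56,000 × 0.0138333 / (1 − 1.0138333^−60) = £1,379.73.
Total interest on Option B = 60 × £1,379.73 − £56,000 = £26,783.80.
Option A is lower by £21,998.28.

Option A by £21,998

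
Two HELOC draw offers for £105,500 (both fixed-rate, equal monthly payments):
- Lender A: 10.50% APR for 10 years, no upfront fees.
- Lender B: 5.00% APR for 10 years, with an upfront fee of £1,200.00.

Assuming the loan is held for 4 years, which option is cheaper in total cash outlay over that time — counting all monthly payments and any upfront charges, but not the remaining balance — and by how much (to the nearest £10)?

Lender A: at 10.50% the monthly rate is 0.0087500, so the payment is 105,500 × 0.0087500 / (1 − 1.0087500^−120) = £1,423.56.
Lender B: at 5.00% the monthly rate is 0.0041667, so the payment is 105,500 × 0.0041667 / (1 − 1.0041667^−120) = £1,118.99.
Over 48 months: Lender A costs 48 × £1,423.56 = £68,330.88; Lender B costs 48 × £1,118.99 + £1,200.00 = £54,911.52.
Lender B is cheaper by £68,330.88 − £54,911.52 = £13,419.36.

Lender B by £13,420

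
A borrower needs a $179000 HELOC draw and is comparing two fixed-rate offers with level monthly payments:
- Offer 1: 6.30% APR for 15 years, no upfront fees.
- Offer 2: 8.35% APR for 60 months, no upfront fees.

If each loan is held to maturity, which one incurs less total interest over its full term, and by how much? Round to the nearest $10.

Offer 1: monthly rate = 6.3%/12 = 0.0052500; payment = 179,000 × 0.0052500 / (1 − (1+0.0052500)^−180) = $1,539.67.
Total interest on Offer 1 = 180 × $1,539.67 − $179,000 = $98,140.60.
Offer 2: at 8.35% the monthly rate is 0.0069583, so the payment is 179,000 × 0.0069583 / (1 − 1.0069583^−60) = $3,659.53.
Total interest on Offer 2 = 60 × $3,659.53 − $179,000 = $40,571.80.
Offer 2 is lower by $57,568.80.

Offer 2 by $57,570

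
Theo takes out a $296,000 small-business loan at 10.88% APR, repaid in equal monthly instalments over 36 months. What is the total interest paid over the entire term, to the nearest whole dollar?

Monthly rate = 10.88%/12 = 0.0090667; payment = 296,000 × 0.0090667 / (1 − (1+0.0090667)^−36) = $9,673.85.
Total paid = 36 × $9,673.85 = $348,258.60; interest = $348,258.60 − $296,000 = $52,258.60.

$52,259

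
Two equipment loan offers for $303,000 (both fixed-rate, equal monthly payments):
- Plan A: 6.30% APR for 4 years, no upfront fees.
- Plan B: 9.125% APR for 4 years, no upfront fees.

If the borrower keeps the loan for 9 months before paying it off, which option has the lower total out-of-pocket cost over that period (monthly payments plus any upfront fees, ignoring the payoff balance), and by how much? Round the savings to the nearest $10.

Plan A: monthly rate = 6.3%/12 = 0.0052500; payment = 303,000 × 0.0052500 / (1 − (1+0.0052500)^−48) = $7,157.71.
Plan B: monthly rate = 9.125%/12 = 0.0076042; payment = 303,000 × 0.0076042 / (1 − (1+0.0076042)^−48) = $7,558.17.
Over 9 months: Plan A costs 9 × $7,157.71 = $64,419.39; Plan B costs 9 × $7,558.17 = $68,023.53.
Plan A is cheaper by $68,023.53 − $64,419.39 = $3,604.14.

Plan A by $3,600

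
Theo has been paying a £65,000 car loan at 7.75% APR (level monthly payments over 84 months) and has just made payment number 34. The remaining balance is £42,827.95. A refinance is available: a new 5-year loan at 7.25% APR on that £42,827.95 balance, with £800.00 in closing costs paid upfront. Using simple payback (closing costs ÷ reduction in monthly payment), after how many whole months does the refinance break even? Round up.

6 months

Current payment = 65,000 × 7.75%/12 / (1 − (1+0.0064583)^−84) = £1,005.03.
Refinanced payment = 42,827.95 × 0.0060417 / (1 − (1+0.0060417)^−60) = £853.11.
Monthly savings = £1,005.03 − £853.11 = £151.92.
Break-even = £800.00 / £151.92 = 5.27 → 6 months.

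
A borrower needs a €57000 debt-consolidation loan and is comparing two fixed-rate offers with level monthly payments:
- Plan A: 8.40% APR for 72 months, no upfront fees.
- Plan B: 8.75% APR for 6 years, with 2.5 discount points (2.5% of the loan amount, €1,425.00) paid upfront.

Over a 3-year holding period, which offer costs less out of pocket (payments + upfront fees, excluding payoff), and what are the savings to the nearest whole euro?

Plan A by €1,779

Plan A: monthly rate = 8.4%/12 = 0.0070000; payment = 57,000 × 0.0070000 / (1 − (1+0.0070000)^−72) = €1,010.56.
Plan B: monthly rate = 8.75%/12 = 0.0072917; payment = 57,000 × 0.0072917 / (1 − (1+0.0072917)^−72) = €1,020.40.
Over 36 months: Plan A costs 36 × €1,010.56 = €36,380.16; Plan B costs 36 × €1,020.40 + €1,425.00 = €38,159.40.
Plan A is cheaper by €38,159.40 − €36,380.16 = €1,779.24.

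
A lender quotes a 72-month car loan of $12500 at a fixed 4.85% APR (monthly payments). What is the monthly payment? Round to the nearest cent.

$200.44

At 4.85% the monthly rate is 0.0040417, so the payment is 12,500 × 0.0040417 / (1 − 1.0040417^−72) = $200.44.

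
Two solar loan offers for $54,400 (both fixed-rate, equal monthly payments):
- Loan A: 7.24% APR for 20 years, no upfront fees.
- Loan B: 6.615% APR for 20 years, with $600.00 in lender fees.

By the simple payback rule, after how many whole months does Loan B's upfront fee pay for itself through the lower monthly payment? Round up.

Loan A: at 7.24% the monthly rate is 0.0060333, so the payment is 54,400 × 0.0060333 / (1 − 1.0060333^−240) = $429.63.
Loan B: monthly rate = 6.615%/12 = 0.0055125; payment = 54,400 × 0.0055125 / (1 − (1+0.0055125)^−240) = $409.28.
Monthly savings = $429.63 − $409.28 = $20.35.
Break-even = $600.00 / $20.35 = 29.48 → 30 months.

30 months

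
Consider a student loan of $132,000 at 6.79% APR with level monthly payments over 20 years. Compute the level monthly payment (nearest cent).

$1,006.82

Monthly rate = 6.79%/12 = 0.0056583; payment = 132,000 × 0.0056583 / (1 − (1+0.0056583)^−240) = $1,006.82.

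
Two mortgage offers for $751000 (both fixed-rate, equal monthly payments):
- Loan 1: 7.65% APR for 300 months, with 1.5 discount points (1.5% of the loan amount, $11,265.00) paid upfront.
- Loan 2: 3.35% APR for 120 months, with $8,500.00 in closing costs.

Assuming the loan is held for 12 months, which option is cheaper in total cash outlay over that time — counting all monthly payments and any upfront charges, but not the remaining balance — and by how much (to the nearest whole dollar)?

Loan 1 by $18,239

Loan 1: monthly rate = 7.65%/12 = 0.0063750; payment = 751,000 × 0.0063750 / (1 − (1+0.0063750)^−300) = $5,623.30.
Loan 2: at 3.35% the monthly rate is 0.0027917, so the payment is 751,000 × 0.0027917 / (1 − 1.0027917^−120) = $7,373.67.
Over 12 months: Loan 1 costs 12 × $5,623.30 + $11,265.00 = $78,744.60; Loan 2 costs 12 × $7,373.67 + $8,500.00 = $96,984.04.
Loan 1 is cheaper by $96,984.04 − $78,744.60 = $18,239.44.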